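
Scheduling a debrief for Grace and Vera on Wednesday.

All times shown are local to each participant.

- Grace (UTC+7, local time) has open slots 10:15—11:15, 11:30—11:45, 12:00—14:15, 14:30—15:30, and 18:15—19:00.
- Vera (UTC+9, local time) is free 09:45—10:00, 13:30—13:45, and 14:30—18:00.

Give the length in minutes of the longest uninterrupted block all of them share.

105 minutes

Grace → UTC: 03:15–04:15, 04:30–04:45, 05:00–07:15, 07:30–08:30, 11:15–12:00.
Vera → UTC: 00:45–01:00, 04:30–04:45, 05:30–09:00.
Grace ∩ Vera: 04:30–04:45, 05:30–07:15, 07:30–08:30.
Common window lengths: 15, 105, 60 min; longest is 105.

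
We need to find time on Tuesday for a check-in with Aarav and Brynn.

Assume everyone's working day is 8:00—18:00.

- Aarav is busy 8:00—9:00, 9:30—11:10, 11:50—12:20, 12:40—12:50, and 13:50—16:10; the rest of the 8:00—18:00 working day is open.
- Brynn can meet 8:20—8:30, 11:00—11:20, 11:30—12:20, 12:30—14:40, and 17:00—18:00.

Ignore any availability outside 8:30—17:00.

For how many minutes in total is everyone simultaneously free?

100 minutes

Aarav free within 08:00–18:00: 09:00–09:30, 11:10–11:50, 12:20–12:40, 12:50–13:50, 16:10–18:00.
Aarav ∩ Brynn: 11:10–11:20, 11:30–11:50, 12:30–12:40, 12:50–13:50, 17:00–18:00.
Restricted to 08:30–17:00: 11:10–11:20, 11:30–11:50, 12:30–12:40, 12:50–13:50.
Total common minutes: 10 + 20 + 10 + 60 = 100.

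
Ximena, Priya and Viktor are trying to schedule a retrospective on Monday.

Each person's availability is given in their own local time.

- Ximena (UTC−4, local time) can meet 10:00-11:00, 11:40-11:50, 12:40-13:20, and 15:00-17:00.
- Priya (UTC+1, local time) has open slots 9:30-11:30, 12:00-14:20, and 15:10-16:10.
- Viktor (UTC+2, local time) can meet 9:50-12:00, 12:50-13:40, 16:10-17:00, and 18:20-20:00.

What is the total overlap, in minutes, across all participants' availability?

50 minutes

Ximena → UTC: 14:00–15:00, 15:40–15:50, 16:40–17:20, 19:00–21:00.
Priya → UTC: 08:30–10:30, 11:00–13:20, 14:10–15:10.
Viktor → UTC: 07:50–10:00, 10:50–11:40, 14:10–15:00, 16:20–18:00.
Ximena ∩ Priya: 14:10–15:00.
Ximena ∩ Priya ∩ Viktor: 14:10–15:00.
Total common minutes: 50.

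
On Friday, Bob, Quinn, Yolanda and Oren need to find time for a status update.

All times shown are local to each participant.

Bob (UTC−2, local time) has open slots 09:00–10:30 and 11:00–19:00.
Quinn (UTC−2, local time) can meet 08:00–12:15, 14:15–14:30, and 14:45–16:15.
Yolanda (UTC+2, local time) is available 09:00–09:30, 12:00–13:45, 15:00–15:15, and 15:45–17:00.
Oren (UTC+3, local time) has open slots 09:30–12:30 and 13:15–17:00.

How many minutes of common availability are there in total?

75 minutes

Bob → UTC: 11:00–12:30, 13:00–21:00.
Quinn → UTC: 10:00–14:15, 16:15–16:30, 16:45–18:15.
Yolanda → UTC: 07:00–07:30, 10:00–11:45, 13:00–13:15, 13:45–15:00.
Oren → UTC: 06:30–09:30, 10:15–14:00.
Bob ∩ Quinn: 11:00–12:30, 13:00–14:15, 16:15–16:30, 16:45–18:15.
Bob ∩ Quinn ∩ Yolanda: 11:00–11:45, 13:00–13:15, 13:45–14:15.
Bob ∩ Quinn ∩ Yolanda ∩ Oren: 11:00–11:45, 13:00–13:15, 13:45–14:00.
Total common minutes: 45 + 15 + 15 = 75.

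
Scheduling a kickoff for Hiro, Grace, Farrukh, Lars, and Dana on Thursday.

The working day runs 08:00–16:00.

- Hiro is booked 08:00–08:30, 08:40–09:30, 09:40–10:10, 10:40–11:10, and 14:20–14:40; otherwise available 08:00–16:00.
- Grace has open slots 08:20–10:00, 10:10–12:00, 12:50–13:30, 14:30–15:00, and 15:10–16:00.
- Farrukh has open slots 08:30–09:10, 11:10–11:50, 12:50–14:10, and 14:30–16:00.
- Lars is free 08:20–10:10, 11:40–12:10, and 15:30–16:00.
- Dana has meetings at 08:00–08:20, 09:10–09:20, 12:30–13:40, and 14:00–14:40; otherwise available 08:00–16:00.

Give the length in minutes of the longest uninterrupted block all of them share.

30 minutes

Hiro free within 08:00–16:00: 08:30–08:40, 09:30–09:40, 10:10–10:40, 11:10–14:20, 14:40–16:00.
Dana free within 08:00–16:00: 08:20–09:10, 09:20–12:30, 13:40–14:00, 14:40–16:00.
Hiro ∩ Grace: 08:30–08:40, 09:30–09:40, 10:10–10:40, 11:10–12:00, 12:50–13:30, 14:40–15:00, 15:10–16:00.
Hiro ∩ Grace ∩ Farrukh: 08:30–08:40, 11:10–11:50, 12:50–13:30, 14:40–15:00, 15:10–16:00.
Hiro ∩ Grace ∩ Farrukh ∩ Lars: 08:30–08:40, 11:40–11:50, 15:30–16:00.
Hiro ∩ Grace ∩ Farrukh ∩ Lars ∩ Dana: 08:30–08:40, 11:40–11:50, 15:30–16:00.
Common window lengths: 10, 10, 30 min; longest is 30.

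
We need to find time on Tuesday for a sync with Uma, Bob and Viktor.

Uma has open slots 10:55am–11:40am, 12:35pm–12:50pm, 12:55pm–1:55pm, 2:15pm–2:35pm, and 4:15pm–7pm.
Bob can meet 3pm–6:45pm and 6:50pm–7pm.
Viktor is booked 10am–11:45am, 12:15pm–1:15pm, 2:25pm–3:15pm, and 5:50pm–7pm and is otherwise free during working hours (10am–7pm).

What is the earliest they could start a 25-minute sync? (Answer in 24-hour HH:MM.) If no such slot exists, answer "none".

Viktor free within 10:00–19:00: 11:45–12:15, 13:15–14:25, 15:15–17:50.
Uma ∩ Bob: 16:15–18:45, 18:50–19:00.
Uma ∩ Bob ∩ Viktor: 16:15–17:50.
Windows ≥ 25 min: 16:15–17:50.
Earliest such window starts at 16:15.

16:15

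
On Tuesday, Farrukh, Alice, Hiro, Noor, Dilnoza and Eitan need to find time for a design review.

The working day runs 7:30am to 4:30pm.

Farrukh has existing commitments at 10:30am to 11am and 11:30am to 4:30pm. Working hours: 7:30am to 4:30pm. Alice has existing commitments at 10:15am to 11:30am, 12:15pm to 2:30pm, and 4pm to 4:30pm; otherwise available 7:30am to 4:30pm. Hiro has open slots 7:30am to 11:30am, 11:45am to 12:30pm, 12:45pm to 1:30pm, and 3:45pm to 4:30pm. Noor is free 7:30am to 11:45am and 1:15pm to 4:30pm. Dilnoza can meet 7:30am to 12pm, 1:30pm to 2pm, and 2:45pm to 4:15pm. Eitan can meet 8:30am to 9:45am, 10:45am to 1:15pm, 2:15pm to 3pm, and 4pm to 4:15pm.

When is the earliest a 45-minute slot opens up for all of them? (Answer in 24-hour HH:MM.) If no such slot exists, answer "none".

Farrukh free within 07:30–16:30: 07:30–10:30, 11:00–11:30.
Alice free within 07:30–16:30: 07:30–10:15, 11:30–12:15, 14:30–16:00.
Farrukh ∩ Alice: 07:30–10:15.
Farrukh ∩ Alice ∩ Hiro: 07:30–10:15.
Farrukh ∩ Alice ∩ Hiro ∩ Noor: 07:30–10:15.
Farrukh ∩ Alice ∩ Hiro ∩ Noor ∩ Dilnoza: 07:30–10:15.
Farrukh ∩ Alice ∩ Hiro ∩ Noor ∩ Dilnoza ∩ Eitan: 08:30–09:45.
Windows ≥ 45 min: 08:30–09:45.
Earliest such window starts at 08:30.

08:30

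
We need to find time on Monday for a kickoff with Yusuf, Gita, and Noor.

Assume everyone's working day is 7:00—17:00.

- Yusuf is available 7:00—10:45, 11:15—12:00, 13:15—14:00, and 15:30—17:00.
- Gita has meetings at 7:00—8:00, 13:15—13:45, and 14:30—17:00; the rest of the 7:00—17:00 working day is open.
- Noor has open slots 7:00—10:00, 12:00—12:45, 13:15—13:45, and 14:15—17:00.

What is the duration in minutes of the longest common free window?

Gita free within 07:00–17:00: 08:00–13:15, 13:45–14:30.
Yusuf ∩ Gita: 08:00–10:45, 11:15–12:00, 13:45–14:00.
Yusuf ∩ Gita ∩ Noor: 08:00–10:00.
Single common window of 120 minutes.

120 minutes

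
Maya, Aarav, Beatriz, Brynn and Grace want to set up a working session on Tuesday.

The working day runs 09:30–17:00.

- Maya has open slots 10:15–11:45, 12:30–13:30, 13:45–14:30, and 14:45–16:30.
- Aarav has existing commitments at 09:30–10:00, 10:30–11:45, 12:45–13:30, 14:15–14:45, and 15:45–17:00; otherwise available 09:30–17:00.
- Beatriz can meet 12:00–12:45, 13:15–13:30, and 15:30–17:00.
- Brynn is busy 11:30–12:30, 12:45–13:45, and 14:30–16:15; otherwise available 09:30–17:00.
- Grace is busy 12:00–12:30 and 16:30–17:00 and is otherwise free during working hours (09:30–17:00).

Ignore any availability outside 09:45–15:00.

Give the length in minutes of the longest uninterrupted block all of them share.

15 minutes

Aarav free within 09:30–17:00: 10:00–10:30, 11:45–12:45, 13:30–14:15, 14:45–15:45.
Brynn free within 09:30–17:00: 09:30–11:30, 12:30–12:45, 13:45–14:30, 16:15–17:00.
Grace free within 09:30–17:00: 09:30–12:00, 12:30–16:30.
Maya ∩ Aarav: 10:15–10:30, 12:30–12:45, 13:45–14:15, 14:45–15:45.
Maya ∩ Aarav ∩ Beatriz: 12:30–12:45, 15:30–15:45.
Maya ∩ Aarav ∩ Beatriz ∩ Brynn: 12:30–12:45.
Maya ∩ Aarav ∩ Beatriz ∩ Brynn ∩ Grace: 12:30–12:45.
Restricted to 09:45–15:00: 12:30–12:45.
Single common window of 15 minutes.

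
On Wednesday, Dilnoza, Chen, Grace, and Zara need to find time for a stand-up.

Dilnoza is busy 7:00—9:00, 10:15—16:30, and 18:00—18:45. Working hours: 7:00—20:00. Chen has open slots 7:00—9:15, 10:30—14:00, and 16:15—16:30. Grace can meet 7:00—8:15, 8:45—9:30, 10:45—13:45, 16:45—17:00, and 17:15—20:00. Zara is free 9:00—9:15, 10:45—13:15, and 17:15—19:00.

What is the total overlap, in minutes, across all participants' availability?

15 minutes

Dilnoza free within 07:00–20:00: 09:00–10:15, 16:30–18:00, 18:45–20:00.
Dilnoza ∩ Chen: 09:00–09:15.
Dilnoza ∩ Chen ∩ Grace: 09:00–09:15.
Dilnoza ∩ Chen ∩ Grace ∩ Zara: 09:00–09:15.
Total common minutes: 15.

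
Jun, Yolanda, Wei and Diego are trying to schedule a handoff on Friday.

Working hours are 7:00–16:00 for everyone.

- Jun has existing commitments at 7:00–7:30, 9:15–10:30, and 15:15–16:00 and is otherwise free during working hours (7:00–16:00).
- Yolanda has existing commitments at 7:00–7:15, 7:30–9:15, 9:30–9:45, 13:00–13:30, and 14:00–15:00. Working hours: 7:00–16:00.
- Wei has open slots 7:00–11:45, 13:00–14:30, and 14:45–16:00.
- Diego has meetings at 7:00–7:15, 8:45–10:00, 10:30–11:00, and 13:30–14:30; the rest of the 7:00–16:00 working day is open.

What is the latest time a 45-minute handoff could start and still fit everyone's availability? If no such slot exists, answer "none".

11:00

Jun free within 07:00–16:00: 07:30–09:15, 10:30–15:15.
Yolanda free within 07:00–16:00: 07:15–07:30, 09:15–09:30, 09:45–13:00, 13:30–14:00, 15:00–16:00.
Diego free within 07:00–16:00: 07:15–08:45, 10:00–10:30, 11:00–13:30, 14:30–16:00.
Jun ∩ Yolanda: 10:30–13:00, 13:30–14:00, 15:00–15:15.
Jun ∩ Yolanda ∩ Wei: 10:30–11:45, 13:30–14:00, 15:00–15:15.
Jun ∩ Yolanda ∩ Wei ∩ Diego: 11:00–11:45, 15:00–15:15.
Windows ≥ 45 min: 11:00–11:45.
Latest start in the last window 11:00–11:45 is 11:45 − 45 min = 11:00.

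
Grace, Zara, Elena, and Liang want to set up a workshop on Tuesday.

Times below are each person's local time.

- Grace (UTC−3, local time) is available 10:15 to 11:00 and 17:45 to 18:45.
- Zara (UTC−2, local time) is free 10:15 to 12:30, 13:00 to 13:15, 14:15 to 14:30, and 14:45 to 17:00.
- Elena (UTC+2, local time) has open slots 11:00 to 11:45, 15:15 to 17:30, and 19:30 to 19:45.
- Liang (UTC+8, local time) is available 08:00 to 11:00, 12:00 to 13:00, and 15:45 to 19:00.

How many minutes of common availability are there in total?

0 minutes

Grace → UTC: 13:15–14:00, 20:45–21:45.
Zara → UTC: 12:15–14:30, 15:00–15:15, 16:15–16:30, 16:45–19:00.
Elena → UTC: 09:00–09:45, 13:15–15:30, 17:30–17:45.
Liang → UTC: 00:00–03:00, 04:00–05:00, 07:45–11:00.
Grace ∩ Zara: 13:15–14:00.
Grace ∩ Zara ∩ Elena: 13:15–14:00.
Grace ∩ Zara ∩ Elena ∩ Liang: (none).
Total common minutes: 0.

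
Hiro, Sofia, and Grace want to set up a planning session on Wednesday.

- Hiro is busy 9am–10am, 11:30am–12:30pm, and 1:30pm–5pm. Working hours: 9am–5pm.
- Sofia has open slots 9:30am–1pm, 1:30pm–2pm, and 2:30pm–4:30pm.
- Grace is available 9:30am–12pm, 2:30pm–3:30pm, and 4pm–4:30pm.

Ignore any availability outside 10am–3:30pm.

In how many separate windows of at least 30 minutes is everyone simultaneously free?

Hiro free within 09:00–17:00: 10:00–11:30, 12:30–13:30.
Hiro ∩ Sofia: 10:00–11:30, 12:30–13:00.
Hiro ∩ Sofia ∩ Grace: 10:00–11:30.
Restricted to 10:00–15:30: 10:00–11:30.
Windows ≥ 30 min: 10:00–11:30.
That's 1 window.

1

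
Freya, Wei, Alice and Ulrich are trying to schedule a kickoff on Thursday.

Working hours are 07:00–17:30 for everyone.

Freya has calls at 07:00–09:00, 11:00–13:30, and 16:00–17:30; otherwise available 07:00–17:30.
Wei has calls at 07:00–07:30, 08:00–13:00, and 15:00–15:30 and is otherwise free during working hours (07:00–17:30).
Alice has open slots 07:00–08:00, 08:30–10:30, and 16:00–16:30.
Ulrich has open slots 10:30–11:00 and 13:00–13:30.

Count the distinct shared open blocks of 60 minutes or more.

Freya free within 07:00–17:30: 09:00–11:00, 13:30–16:00.
Wei free within 07:00–17:30: 07:30–08:00, 13:00–15:00, 15:30–17:30.
Freya ∩ Wei: 13:30–15:00, 15:30–16:00.
Freya ∩ Wei ∩ Alice: (none).
Freya ∩ Wei ∩ Alice ∩ Ulrich: (none).
Windows ≥ 60 min: (none).
That's 0 windows.

0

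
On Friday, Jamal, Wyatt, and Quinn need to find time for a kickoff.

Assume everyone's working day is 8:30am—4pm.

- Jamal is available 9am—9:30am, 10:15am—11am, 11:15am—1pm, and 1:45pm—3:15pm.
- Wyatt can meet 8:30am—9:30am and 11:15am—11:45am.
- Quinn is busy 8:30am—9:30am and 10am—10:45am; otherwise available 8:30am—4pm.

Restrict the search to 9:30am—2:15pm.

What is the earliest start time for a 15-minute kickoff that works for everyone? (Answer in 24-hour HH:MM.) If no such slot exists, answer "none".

11:15

Quinn free within 08:30–16:00: 09:30–10:00, 10:45–16:00.
Jamal ∩ Wyatt: 09:00–09:30, 11:15–11:45.
Jamal ∩ Wyatt ∩ Quinn: 11:15–11:45.
Restricted to 09:30–14:15: 11:15–11:45.
Windows ≥ 15 min: 11:15–11:45.
Earliest such window starts at 11:15.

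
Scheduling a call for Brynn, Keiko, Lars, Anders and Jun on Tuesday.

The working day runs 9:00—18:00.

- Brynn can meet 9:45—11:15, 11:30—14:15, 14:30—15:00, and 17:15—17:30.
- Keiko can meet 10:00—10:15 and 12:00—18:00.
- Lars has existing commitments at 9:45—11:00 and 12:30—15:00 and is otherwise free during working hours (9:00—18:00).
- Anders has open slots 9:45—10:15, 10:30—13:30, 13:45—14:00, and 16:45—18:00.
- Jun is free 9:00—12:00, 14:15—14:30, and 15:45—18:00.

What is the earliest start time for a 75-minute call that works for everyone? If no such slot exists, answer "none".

none

Lars free within 09:00–18:00: 09:00–09:45, 11:00–12:30, 15:00–18:00.
Brynn ∩ Keiko: 10:00–10:15, 12:00–14:15, 14:30–15:00, 17:15–17:30.
Brynn ∩ Keiko ∩ Lars: 12:00–12:30, 17:15–17:30.
Brynn ∩ Keiko ∩ Lars ∩ Anders: 12:00–12:30, 17:15–17:30.
Brynn ∩ Keiko ∩ Lars ∩ Anders ∩ Jun: 17:15–17:30.
Windows ≥ 75 min: (none).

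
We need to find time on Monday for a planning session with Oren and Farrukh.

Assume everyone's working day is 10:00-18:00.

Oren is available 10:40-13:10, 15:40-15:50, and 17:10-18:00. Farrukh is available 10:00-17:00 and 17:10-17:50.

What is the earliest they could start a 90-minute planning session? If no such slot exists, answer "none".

Oren ∩ Farrukh: 10:40–13:10, 15:40–15:50, 17:10–17:50.
Windows ≥ 90 min: 10:40–13:10.
Earliest such window starts at 10:40.

10:40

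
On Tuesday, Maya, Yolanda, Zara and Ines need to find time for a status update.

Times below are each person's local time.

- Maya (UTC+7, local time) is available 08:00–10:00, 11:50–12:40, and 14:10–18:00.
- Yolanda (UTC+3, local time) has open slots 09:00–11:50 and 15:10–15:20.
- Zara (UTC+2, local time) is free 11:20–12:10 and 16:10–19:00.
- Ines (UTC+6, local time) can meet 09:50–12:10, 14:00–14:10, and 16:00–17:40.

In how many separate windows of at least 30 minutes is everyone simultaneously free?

Maya → UTC: 01:00–03:00, 04:50–05:40, 07:10–11:00.
Yolanda → UTC: 06:00–08:50, 12:10–12:20.
Zara → UTC: 09:20–10:10, 14:10–17:00.
Ines → UTC: 03:50–06:10, 08:00–08:10, 10:00–11:40.
Maya ∩ Yolanda: 07:10–08:50.
Maya ∩ Yolanda ∩ Zara: (none).
Maya ∩ Yolanda ∩ Zara ∩ Ines: (none).
Windows ≥ 30 min: (none).
That's 0 windows.

0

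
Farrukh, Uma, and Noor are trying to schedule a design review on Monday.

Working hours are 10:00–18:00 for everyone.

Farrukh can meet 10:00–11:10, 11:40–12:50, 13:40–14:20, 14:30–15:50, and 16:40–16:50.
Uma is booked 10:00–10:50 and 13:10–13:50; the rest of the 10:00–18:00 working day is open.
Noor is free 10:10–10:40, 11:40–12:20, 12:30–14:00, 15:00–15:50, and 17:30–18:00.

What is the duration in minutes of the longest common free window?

50 minutes

Uma free within 10:00–18:00: 10:50–13:10, 13:50–18:00.
Farrukh ∩ Uma: 10:50–11:10, 11:40–12:50, 13:50–14:20, 14:30–15:50, 16:40–16:50.
Farrukh ∩ Uma ∩ Noor: 11:40–12:20, 12:30–12:50, 13:50–14:00, 15:00–15:50.
Common window lengths: 40, 20, 10, 50 min; longest is 50.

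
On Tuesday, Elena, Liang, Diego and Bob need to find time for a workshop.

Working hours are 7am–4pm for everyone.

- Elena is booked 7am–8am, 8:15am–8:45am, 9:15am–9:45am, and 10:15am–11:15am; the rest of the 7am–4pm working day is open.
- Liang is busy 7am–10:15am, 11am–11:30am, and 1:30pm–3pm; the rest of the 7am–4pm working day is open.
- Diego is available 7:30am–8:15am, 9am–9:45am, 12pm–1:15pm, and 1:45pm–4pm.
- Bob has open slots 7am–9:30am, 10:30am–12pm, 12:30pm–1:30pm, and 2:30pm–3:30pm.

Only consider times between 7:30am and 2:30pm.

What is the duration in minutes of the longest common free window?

Elena free within 07:00–16:00: 08:00–08:15, 08:45–09:15, 09:45–10:15, 11:15–16:00.
Liang free within 07:00–16:00: 10:15–11:00, 11:30–13:30, 15:00–16:00.
Elena ∩ Liang: 11:30–13:30, 15:00–16:00.
Elena ∩ Liang ∩ Diego: 12:00–13:15, 15:00–16:00.
Elena ∩ Liang ∩ Diego ∩ Bob: 12:30–13:15, 15:00–15:30.
Restricted to 07:30–14:30: 12:30–13:15.
Single common window of 45 minutes.

45 minutes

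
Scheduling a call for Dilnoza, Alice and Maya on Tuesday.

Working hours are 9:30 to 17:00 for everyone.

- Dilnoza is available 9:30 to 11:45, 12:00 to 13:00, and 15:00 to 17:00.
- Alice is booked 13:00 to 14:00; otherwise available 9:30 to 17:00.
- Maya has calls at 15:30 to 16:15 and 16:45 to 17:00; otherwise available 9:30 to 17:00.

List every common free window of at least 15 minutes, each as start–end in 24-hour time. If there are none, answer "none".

09:30–11:45, 12:00–13:00, 15:00–15:30, 16:15–16:45

Alice free within 09:30–17:00: 09:30–13:00, 14:00–17:00.
Maya free within 09:30–17:00: 09:30–15:30, 16:15–16:45.
Dilnoza ∩ Alice: 09:30–11:45, 12:00–13:00, 15:00–17:00.
Dilnoza ∩ Alice ∩ Maya: 09:30–11:45, 12:00–13:00, 15:00–15:30, 16:15–16:45.
Windows ≥ 15 min: 09:30–11:45, 12:00–13:00, 15:00–15:30, 16:15–16:45.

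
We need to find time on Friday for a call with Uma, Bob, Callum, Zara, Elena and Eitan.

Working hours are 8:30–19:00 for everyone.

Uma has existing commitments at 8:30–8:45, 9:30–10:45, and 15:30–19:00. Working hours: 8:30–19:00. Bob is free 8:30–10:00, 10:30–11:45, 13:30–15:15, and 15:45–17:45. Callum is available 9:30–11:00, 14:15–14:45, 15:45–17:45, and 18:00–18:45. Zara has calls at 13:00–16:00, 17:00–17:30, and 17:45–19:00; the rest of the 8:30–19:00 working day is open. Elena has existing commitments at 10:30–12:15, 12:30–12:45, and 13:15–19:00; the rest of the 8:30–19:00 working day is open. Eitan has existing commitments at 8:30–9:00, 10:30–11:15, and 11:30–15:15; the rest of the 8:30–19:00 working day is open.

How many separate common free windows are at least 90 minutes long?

Uma free within 08:30–19:00: 08:45–09:30, 10:45–15:30.
Zara free within 08:30–19:00: 08:30–13:00, 16:00–17:00, 17:30–17:45.
Elena free within 08:30–19:00: 08:30–10:30, 12:15–12:30, 12:45–13:15.
Eitan free within 08:30–19:00: 09:00–10:30, 11:15–11:30, 15:15–19:00.
Uma ∩ Bob: 08:45–09:30, 10:45–11:45, 13:30–15:15.
Uma ∩ Bob ∩ Callum: 10:45–11:00, 14:15–14:45.
Uma ∩ Bob ∩ Callum ∩ Zara: 10:45–11:00.
Uma ∩ Bob ∩ Callum ∩ Zara ∩ Elena: (none).
Uma ∩ Bob ∩ Callum ∩ Zara ∩ Elena ∩ Eitan: (none).
Windows ≥ 90 min: (none).
That's 0 windows.

0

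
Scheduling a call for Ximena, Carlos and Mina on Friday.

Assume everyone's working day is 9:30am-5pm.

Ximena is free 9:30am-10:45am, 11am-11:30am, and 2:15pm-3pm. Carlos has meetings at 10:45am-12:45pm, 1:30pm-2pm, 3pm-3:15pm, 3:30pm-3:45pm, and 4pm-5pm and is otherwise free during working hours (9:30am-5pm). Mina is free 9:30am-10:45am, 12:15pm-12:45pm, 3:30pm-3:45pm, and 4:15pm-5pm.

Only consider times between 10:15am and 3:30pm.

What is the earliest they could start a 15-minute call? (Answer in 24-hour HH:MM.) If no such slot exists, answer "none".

10:15

Carlos free within 09:30–17:00: 09:30–10:45, 12:45–13:30, 14:00–15:00, 15:15–15:30, 15:45–16:00.
Ximena ∩ Carlos: 09:30–10:45, 14:15–15:00.
Ximena ∩ Carlos ∩ Mina: 09:30–10:45.
Restricted to 10:15–15:30: 10:15–10:45.
Windows ≥ 15 min: 10:15–10:45.
Earliest such window starts at 10:15.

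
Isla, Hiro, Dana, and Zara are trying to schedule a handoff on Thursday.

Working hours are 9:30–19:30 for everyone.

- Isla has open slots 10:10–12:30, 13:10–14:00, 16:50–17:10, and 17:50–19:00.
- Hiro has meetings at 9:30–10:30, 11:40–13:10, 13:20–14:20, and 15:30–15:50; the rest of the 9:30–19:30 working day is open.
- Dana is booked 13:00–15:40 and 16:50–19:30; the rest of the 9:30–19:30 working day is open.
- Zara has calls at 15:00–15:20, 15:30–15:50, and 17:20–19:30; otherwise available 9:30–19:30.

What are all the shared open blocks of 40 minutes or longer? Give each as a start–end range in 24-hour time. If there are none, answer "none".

10:30–11:40

Hiro free within 09:30–19:30: 10:30–11:40, 13:10–13:20, 14:20–15:30, 15:50–19:30.
Dana free within 09:30–19:30: 09:30–13:00, 15:40–16:50.
Zara free within 09:30–19:30: 09:30–15:00, 15:20–15:30, 15:50–17:20.
Isla ∩ Hiro: 10:30–11:40, 13:10–13:20, 16:50–17:10, 17:50–19:00.
Isla ∩ Hiro ∩ Dana: 10:30–11:40.
Isla ∩ Hiro ∩ Dana ∩ Zara: 10:30–11:40.
Windows ≥ 40 min: 10:30–11:40.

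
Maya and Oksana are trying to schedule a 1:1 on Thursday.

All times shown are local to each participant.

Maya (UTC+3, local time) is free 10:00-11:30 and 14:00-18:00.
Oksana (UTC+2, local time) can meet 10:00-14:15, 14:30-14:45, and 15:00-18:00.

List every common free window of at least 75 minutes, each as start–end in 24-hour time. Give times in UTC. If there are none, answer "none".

Maya → UTC: 07:00–08:30, 11:00–15:00.
Oksana → UTC: 08:00–12:15, 12:30–12:45, 13:00–16:00.
Maya ∩ Oksana: 08:00–08:30, 11:00–12:15, 12:30–12:45, 13:00–15:00.
Windows ≥ 75 min: 11:00–12:15, 13:00–15:00.

11:00–12:15, 13:00–15:00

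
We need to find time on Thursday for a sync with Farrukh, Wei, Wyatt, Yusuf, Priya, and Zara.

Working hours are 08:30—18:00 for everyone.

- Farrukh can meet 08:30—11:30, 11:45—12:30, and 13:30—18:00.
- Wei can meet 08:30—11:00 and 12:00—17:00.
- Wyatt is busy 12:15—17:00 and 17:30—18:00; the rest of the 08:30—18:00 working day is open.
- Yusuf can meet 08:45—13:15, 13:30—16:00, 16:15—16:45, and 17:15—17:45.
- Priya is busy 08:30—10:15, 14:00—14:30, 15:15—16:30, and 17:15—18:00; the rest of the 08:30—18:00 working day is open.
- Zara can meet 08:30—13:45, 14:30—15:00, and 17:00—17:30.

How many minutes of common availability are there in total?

60 minutes

Wyatt free within 08:30–18:00: 08:30–12:15, 17:00–17:30.
Priya free within 08:30–18:00: 10:15–14:00, 14:30–15:15, 16:30–17:15.
Farrukh ∩ Wei: 08:30–11:00, 12:00–12:30, 13:30–17:00.
Farrukh ∩ Wei ∩ Wyatt: 08:30–11:00, 12:00–12:15.
Farrukh ∩ Wei ∩ Wyatt ∩ Yusuf: 08:45–11:00, 12:00–12:15.
Farrukh ∩ Wei ∩ Wyatt ∩ Yusuf ∩ Priya: 10:15–11:00, 12:00–12:15.
Farrukh ∩ Wei ∩ Wyatt ∩ Yusuf ∩ Priya ∩ Zara: 10:15–11:00, 12:00–12:15.
Total common minutes: 45 + 15 = 60.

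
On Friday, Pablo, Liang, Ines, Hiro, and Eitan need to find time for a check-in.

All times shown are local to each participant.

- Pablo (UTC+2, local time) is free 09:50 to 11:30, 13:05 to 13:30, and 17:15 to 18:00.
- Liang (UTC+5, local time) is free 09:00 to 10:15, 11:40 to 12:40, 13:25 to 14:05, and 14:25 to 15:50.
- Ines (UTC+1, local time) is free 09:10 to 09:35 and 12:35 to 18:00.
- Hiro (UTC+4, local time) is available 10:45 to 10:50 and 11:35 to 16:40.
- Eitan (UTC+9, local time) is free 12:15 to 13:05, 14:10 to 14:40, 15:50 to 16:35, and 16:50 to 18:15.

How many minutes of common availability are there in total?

10 minutes

Pablo → UTC: 07:50–09:30, 11:05–11:30, 15:15–16:00.
Liang → UTC: 04:00–05:15, 06:40–07:40, 08:25–09:05, 09:25–10:50.
Ines → UTC: 08:10–08:35, 11:35–17:00.
Hiro → UTC: 06:45–06:50, 07:35–12:40.
Eitan → UTC: 03:15–04:05, 05:10–05:40, 06:50–07:35, 07:50–09:15.
Pablo ∩ Liang: 08:25–09:05, 09:25–09:30.
Pablo ∩ Liang ∩ Ines: 08:25–08:35.
Pablo ∩ Liang ∩ Ines ∩ Hiro: 08:25–08:35.
Pablo ∩ Liang ∩ Ines ∩ Hiro ∩ Eitan: 08:25–08:35.
Total common minutes: 10.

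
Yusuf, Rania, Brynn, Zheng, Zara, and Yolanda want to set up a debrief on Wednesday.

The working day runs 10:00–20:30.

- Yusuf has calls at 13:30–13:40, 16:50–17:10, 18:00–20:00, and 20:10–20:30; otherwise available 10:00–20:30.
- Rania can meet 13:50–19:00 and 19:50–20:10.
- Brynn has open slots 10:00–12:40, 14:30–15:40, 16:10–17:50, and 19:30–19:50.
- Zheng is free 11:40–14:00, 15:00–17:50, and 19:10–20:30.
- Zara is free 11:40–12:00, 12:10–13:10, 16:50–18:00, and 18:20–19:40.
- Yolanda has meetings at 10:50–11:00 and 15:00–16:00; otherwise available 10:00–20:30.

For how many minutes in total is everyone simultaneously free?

40 minutes

Yusuf free within 10:00–20:30: 10:00–13:30, 13:40–16:50, 17:10–18:00, 20:00–20:10.
Yolanda free within 10:00–20:30: 10:00–10:50, 11:00–15:00, 16:00–20:30.
Yusuf ∩ Rania: 13:50–16:50, 17:10–18:00, 20:00–20:10.
Yusuf ∩ Rania ∩ Brynn: 14:30–15:40, 16:10–16:50, 17:10–17:50.
Yusuf ∩ Rania ∩ Brynn ∩ Zheng: 15:00–15:40, 16:10–16:50, 17:10–17:50.
Yusuf ∩ Rania ∩ Brynn ∩ Zheng ∩ Zara: 17:10–17:50.
Yusuf ∩ Rania ∩ Brynn ∩ Zheng ∩ Zara ∩ Yolanda: 17:10–17:50.
Total common minutes: 40.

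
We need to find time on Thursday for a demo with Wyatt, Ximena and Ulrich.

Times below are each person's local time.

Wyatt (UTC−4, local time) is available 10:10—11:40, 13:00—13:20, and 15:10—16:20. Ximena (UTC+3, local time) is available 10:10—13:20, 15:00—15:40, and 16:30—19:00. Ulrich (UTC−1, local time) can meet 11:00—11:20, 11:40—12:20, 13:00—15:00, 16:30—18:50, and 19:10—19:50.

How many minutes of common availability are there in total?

Wyatt → UTC: 14:10–15:40, 17:00–17:20, 19:10–20:20.
Ximena → UTC: 07:10–10:20, 12:00–12:40, 13:30–16:00.
Ulrich → UTC: 12:00–12:20, 12:40–13:20, 14:00–16:00, 17:30–19:50, 20:10–20:50.
Wyatt ∩ Ximena: 14:10–15:40.
Wyatt ∩ Ximena ∩ Ulrich: 14:10–15:40.
Total common minutes: 90.

90 minutes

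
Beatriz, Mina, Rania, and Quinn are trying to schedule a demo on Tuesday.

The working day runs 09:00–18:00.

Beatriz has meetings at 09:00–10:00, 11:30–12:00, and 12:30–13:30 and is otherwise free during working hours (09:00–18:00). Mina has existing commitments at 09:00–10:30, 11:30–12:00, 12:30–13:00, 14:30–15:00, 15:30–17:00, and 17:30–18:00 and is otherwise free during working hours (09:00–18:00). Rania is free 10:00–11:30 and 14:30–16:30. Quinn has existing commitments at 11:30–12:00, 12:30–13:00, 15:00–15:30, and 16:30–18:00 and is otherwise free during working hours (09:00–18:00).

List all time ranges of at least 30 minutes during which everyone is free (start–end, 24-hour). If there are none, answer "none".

10:30–11:30

Beatriz free within 09:00–18:00: 10:00–11:30, 12:00–12:30, 13:30–18:00.
Mina free within 09:00–18:00: 10:30–11:30, 12:00–12:30, 13:00–14:30, 15:00–15:30, 17:00–17:30.
Quinn free within 09:00–18:00: 09:00–11:30, 12:00–12:30, 13:00–15:00, 15:30–16:30.
Beatriz ∩ Mina: 10:30–11:30, 12:00–12:30, 13:30–14:30, 15:00–15:30, 17:00–17:30.
Beatriz ∩ Mina ∩ Rania: 10:30–11:30, 15:00–15:30.
Beatriz ∩ Mina ∩ Rania ∩ Quinn: 10:30–11:30.
Windows ≥ 30 min: 10:30–11:30.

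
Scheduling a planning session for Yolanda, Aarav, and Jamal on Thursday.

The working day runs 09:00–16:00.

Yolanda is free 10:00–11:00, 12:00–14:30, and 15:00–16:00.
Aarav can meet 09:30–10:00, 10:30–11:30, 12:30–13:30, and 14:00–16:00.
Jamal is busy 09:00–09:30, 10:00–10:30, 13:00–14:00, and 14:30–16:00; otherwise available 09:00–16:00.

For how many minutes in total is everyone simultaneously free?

90 minutes

Jamal free within 09:00–16:00: 09:30–10:00, 10:30–13:00, 14:00–14:30.
Yolanda ∩ Aarav: 10:30–11:00, 12:30–13:30, 14:00–14:30, 15:00–16:00.
Yolanda ∩ Aarav ∩ Jamal: 10:30–11:00, 12:30–13:00, 14:00–14:30.
Total common minutes: 30 + 30 + 30 = 90.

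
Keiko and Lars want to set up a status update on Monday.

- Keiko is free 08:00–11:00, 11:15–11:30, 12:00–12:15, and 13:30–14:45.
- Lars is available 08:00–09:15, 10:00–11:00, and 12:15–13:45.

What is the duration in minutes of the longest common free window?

75 minutes

Keiko ∩ Lars: 08:00–09:15, 10:00–11:00, 13:30–13:45.
Common window lengths: 75, 60, 15 min; longest is 75.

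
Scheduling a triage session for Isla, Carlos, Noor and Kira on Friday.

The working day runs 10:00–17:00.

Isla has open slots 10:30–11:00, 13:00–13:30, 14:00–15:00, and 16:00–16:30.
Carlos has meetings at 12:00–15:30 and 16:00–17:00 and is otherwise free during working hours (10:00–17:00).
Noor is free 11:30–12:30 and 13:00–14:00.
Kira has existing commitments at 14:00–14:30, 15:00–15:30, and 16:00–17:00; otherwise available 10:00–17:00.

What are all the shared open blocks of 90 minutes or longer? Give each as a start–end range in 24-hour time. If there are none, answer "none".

none

Carlos free within 10:00–17:00: 10:00–12:00, 15:30–16:00.
Kira free within 10:00–17:00: 10:00–14:00, 14:30–15:00, 15:30–16:00.
Isla ∩ Carlos: 10:30–11:00.
Isla ∩ Carlos ∩ Noor: (none).
Isla ∩ Carlos ∩ Noor ∩ Kira: (none).
Windows ≥ 90 min: (none).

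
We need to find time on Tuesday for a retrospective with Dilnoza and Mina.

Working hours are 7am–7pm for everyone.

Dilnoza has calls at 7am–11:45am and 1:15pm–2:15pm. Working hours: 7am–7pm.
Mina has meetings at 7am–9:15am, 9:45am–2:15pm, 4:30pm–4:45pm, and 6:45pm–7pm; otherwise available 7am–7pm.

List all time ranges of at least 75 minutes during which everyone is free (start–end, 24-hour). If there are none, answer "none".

Dilnoza free within 07:00–19:00: 11:45–13:15, 14:15–19:00.
Mina free within 07:00–19:00: 09:15–09:45, 14:15–16:30, 16:45–18:45.
Dilnoza ∩ Mina: 14:15–16:30, 16:45–18:45.
Windows ≥ 75 min: 14:15–16:30, 16:45–18:45.

14:15–16:30, 16:45–18:45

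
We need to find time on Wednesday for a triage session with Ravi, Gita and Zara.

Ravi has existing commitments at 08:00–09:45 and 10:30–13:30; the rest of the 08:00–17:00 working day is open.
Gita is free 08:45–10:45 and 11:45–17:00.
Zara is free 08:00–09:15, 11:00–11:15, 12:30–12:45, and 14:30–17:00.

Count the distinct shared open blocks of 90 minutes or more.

1

Ravi free within 08:00–17:00: 09:45–10:30, 13:30–17:00.
Ravi ∩ Gita: 09:45–10:30, 13:30–17:00.
Ravi ∩ Gita ∩ Zara: 14:30–17:00.
Windows ≥ 90 min: 14:30–17:00.
That's 1 window.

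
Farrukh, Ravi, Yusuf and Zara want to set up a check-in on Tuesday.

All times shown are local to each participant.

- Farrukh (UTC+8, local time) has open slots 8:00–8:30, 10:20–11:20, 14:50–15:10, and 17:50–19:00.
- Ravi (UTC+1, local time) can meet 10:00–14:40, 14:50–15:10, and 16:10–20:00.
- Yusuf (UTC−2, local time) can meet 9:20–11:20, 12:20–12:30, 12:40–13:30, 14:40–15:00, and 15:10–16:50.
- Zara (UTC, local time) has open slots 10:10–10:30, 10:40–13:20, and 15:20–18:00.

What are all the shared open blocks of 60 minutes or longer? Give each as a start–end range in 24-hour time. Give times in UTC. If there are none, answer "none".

Farrukh → UTC: 00:00–00:30, 02:20–03:20, 06:50–07:10, 09:50–11:00.
Ravi → UTC: 09:00–13:40, 13:50–14:10, 15:10–19:00.
Yusuf → UTC: 11:20–13:20, 14:20–14:30, 14:40–15:30, 16:40–17:00, 17:10–18:50.
Zara → UTC: 10:10–10:30, 10:40–13:20, 15:20–18:00.
Farrukh ∩ Ravi: 09:50–11:00.
Farrukh ∩ Ravi ∩ Yusuf: (none).
Farrukh ∩ Ravi ∩ Yusuf ∩ Zara: (none).
Windows ≥ 60 min: (none).

none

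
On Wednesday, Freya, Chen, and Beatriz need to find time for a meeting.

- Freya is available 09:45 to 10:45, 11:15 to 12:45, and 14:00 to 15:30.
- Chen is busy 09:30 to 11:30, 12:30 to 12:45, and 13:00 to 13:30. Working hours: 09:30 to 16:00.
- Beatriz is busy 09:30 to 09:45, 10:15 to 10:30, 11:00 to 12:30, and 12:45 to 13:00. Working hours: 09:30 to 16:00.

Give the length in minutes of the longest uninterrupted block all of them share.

90 minutes

Chen free within 09:30–16:00: 11:30–12:30, 12:45–13:00, 13:30–16:00.
Beatriz free within 09:30–16:00: 09:45–10:15, 10:30–11:00, 12:30–12:45, 13:00–16:00.
Freya ∩ Chen: 11:30–12:30, 14:00–15:30.
Freya ∩ Chen ∩ Beatriz: 14:00–15:30.
Single common window of 90 minutes.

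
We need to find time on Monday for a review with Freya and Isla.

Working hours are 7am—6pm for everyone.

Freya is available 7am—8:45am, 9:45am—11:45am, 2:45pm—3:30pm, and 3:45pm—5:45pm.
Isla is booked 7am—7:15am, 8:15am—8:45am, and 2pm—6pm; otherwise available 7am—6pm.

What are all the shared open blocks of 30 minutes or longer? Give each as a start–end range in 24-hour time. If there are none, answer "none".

Isla free within 07:00–18:00: 07:15–08:15, 08:45–14:00.
Freya ∩ Isla: 07:15–08:15, 09:45–11:45.
Windows ≥ 30 min: 07:15–08:15, 09:45–11:45.

07:15–08:15, 09:45–11:45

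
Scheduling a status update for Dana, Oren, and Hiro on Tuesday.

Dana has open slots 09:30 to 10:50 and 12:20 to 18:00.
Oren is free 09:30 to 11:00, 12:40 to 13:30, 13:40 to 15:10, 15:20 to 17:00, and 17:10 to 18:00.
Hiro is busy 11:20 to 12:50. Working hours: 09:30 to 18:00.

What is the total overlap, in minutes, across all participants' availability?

Hiro free within 09:30–18:00: 09:30–11:20, 12:50–18:00.
Dana ∩ Oren: 09:30–10:50, 12:40–13:30, 13:40–15:10, 15:20–17:00, 17:10–18:00.
Dana ∩ Oren ∩ Hiro: 09:30–10:50, 12:50–13:30, 13:40–15:10, 15:20–17:00, 17:10–18:00.
Total common minutes: 80 + 40 + 90 + 100 + 50 = 360.

360 minutes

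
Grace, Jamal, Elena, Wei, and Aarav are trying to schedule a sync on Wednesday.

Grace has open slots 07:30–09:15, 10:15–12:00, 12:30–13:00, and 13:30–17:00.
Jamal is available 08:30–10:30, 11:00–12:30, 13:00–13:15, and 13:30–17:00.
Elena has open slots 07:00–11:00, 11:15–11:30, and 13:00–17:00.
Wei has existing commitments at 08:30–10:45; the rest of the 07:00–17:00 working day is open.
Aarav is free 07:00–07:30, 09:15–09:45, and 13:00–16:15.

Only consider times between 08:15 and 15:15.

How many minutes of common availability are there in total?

Wei free within 07:00–17:00: 07:00–08:30, 10:45–17:00.
Grace ∩ Jamal: 08:30–09:15, 10:15–10:30, 11:00–12:00, 13:30–17:00.
Grace ∩ Jamal ∩ Elena: 08:30–09:15, 10:15–10:30, 11:15–11:30, 13:30–17:00.
Grace ∩ Jamal ∩ Elena ∩ Wei: 11:15–11:30, 13:30–17:00.
Grace ∩ Jamal ∩ Elena ∩ Wei ∩ Aarav: 13:30–16:15.
Restricted to 08:15–15:15: 13:30–15:15.
Total common minutes: 105.

105 minutes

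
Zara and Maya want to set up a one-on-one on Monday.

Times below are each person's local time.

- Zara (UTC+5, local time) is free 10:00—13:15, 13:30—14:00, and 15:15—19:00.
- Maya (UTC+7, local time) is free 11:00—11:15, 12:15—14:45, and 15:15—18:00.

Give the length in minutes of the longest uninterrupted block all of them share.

Zara → UTC: 05:00–08:15, 08:30–09:00, 10:15–14:00.
Maya → UTC: 04:00–04:15, 05:15–07:45, 08:15–11:00.
Zara ∩ Maya: 05:15–07:45, 08:30–09:00, 10:15–11:00.
Common window lengths: 150, 30, 45 min; longest is 150.

150 minutes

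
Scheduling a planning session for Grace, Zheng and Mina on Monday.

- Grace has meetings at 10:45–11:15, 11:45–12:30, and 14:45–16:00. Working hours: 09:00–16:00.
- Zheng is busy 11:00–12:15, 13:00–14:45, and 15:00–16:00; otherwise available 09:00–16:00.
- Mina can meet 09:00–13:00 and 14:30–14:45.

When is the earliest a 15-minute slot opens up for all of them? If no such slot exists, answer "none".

Grace free within 09:00–16:00: 09:00–10:45, 11:15–11:45, 12:30–14:45.
Zheng free within 09:00–16:00: 09:00–11:00, 12:15–13:00, 14:45–15:00.
Grace ∩ Zheng: 09:00–10:45, 12:30–13:00.
Grace ∩ Zheng ∩ Mina: 09:00–10:45, 12:30–13:00.
Windows ≥ 15 min: 09:00–10:45, 12:30–13:00.
Earliest such window starts at 09:00.

09:00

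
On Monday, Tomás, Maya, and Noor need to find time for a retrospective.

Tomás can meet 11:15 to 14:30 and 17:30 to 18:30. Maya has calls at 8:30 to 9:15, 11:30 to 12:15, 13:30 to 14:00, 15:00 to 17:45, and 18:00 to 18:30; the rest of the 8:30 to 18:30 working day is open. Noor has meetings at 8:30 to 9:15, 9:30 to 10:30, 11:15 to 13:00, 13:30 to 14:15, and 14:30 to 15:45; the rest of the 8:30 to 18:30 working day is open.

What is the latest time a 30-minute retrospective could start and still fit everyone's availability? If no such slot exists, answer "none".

Maya free within 08:30–18:30: 09:15–11:30, 12:15–13:30, 14:00–15:00, 17:45–18:00.
Noor free within 08:30–18:30: 09:15–09:30, 10:30–11:15, 13:00–13:30, 14:15–14:30, 15:45–18:30.
Tomás ∩ Maya: 11:15–11:30, 12:15–13:30, 14:00–14:30, 17:45–18:00.
Tomás ∩ Maya ∩ Noor: 13:00–13:30, 14:15–14:30, 17:45–18:00.
Windows ≥ 30 min: 13:00–13:30.
Latest start in the last window 13:00–13:30 is 13:30 − 30 min = 13:00.

13:00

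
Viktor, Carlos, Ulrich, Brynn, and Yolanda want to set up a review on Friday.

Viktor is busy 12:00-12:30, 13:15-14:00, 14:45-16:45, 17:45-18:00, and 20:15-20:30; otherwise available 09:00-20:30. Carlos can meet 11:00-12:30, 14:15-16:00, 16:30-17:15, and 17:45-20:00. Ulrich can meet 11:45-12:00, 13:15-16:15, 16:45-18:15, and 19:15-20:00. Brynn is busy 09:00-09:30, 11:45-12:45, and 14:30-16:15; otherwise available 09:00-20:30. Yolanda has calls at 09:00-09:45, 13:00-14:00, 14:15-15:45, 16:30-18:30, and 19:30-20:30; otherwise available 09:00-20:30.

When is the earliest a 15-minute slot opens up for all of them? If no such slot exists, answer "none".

Viktor free within 09:00–20:30: 09:00–12:00, 12:30–13:15, 14:00–14:45, 16:45–17:45, 18:00–20:15.
Brynn free within 09:00–20:30: 09:30–11:45, 12:45–14:30, 16:15–20:30.
Yolanda free within 09:00–20:30: 09:45–13:00, 14:00–14:15, 15:45–16:30, 18:30–19:30.
Viktor ∩ Carlos: 11:00–12:00, 14:15–14:45, 16:45–17:15, 18:00–20:00.
Viktor ∩ Carlos ∩ Ulrich: 11:45–12:00, 14:15–14:45, 16:45–17:15, 18:00–18:15, 19:15–20:00.
Viktor ∩ Carlos ∩ Ulrich ∩ Brynn: 14:15–14:30, 16:45–17:15, 18:00–18:15, 19:15–20:00.
Viktor ∩ Carlos ∩ Ulrich ∩ Brynn ∩ Yolanda: 19:15–19:30.
Windows ≥ 15 min: 19:15–19:30.
Earliest such window starts at 19:15.

19:15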